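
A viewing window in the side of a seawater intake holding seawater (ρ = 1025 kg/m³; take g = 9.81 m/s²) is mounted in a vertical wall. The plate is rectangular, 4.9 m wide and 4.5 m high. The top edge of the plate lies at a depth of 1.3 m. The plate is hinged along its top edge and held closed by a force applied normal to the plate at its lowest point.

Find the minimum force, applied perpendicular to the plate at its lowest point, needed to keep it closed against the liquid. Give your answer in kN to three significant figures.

P ≈ 477 kN

γ = ρg = 1025 × 9.81 / 1000 = 10.05525 kN/m³.
The centroid lies 4.5/2 = 2.25 m below the top edge, so the centroid depth is h_c = 1.3 + 2.25 = 3.55 m.
A = 4.9 × 4.5 = 22.05 m².
Resultant F = γ·h_c·A = 10.05525 × 3.55 × 22.05 = 787.1 kN.
I_c = b·h³/12 = 4.9 × 4.5³/12 = 37.2094 m⁴.
Centre of pressure: y_p = y_c + I_c/(y_c·A) = 3.55 + 37.2094/(3.55 × 22.05) = 3.55 + 0.475352 = 4.02535 m along the plane.
The resultant acts 2.25 + 0.475352 = 2.72535 m (along the plate) below the hinge at the top edge, so the moment about the hinge is M = F × 2.72535 = 787.1 × 2.72535 = 2145.12 kN·m.
A normal force at the bottom, 4.5 m from the hinge, must supply this moment: P = 2145.12/4.5 = 476.693 kN.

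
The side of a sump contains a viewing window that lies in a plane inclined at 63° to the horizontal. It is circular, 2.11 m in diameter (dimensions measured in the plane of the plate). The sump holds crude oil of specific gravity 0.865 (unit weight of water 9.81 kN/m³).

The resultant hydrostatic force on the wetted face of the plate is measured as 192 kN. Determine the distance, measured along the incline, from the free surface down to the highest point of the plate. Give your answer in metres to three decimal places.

y_top ≈ 6.207 m

γ = 0.865 × 9.81 = 8.48565 kN/m³.
A = π(1.055)² = 3.49667 m².
From F = γ·h_c·A, the centroid depth is h_c = 192/(8.48565 × 3.49667) = 6.47085 m.
Let θ = 63° be the plate's angle to the horizontal; measure y along the incline from where the plane meets the free surface. Vertical depth h = y·sinθ with sinθ = 0.891007.
Along the incline, y_c = h_c/sinθ = 6.47085/0.891007 = 7.2624 m.
The centroid is at the centre, 1.055 m below the top of the plate, so the highest point sits at y_top = 7.2624 − 1.055 = 6.2074 m along the incline.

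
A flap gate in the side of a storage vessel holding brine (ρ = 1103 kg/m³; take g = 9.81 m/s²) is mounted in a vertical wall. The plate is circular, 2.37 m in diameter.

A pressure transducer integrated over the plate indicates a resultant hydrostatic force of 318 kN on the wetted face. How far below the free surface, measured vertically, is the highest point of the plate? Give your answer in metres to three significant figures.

γ = ρg = 1103 × 9.81 / 1000 = 10.82043 kN/m³.
A = π(1.185)² = 4.4115 m².
From F = γ·h_c·A, the centroid depth is h_c = 318/(10.82043 × 4.4115) = 6.66187 m.
The centroid is at the centre, 1.185 m below the top of the plate, so the highest point sits at h_top = 6.66187 − 1.185 = 5.47687 m below the surface.

d_top ≈ 5.48 m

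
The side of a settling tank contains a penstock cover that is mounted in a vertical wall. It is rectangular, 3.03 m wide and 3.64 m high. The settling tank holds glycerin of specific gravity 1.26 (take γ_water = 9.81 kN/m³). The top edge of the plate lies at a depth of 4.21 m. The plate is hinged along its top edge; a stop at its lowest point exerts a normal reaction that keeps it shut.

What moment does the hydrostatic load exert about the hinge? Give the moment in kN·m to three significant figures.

γ = 1.26 × 9.81 = 12.3606 kN/m³.
The centroid lies 3.64/2 = 1.82 m below the top edge, so the centroid depth is h_c = 4.21 + 1.82 = 6.03 m.
A = 3.03 × 3.64 = 11.0292 m².
Resultant F = γ·h_c·A = 12.3606 × 6.03 × 11.0292 = 822.055 kN.
I_c = b·h³/12 = 3.03 × 3.64³/12 = 12.1777 m⁴.
Centre of pressure: y_p = y_c + I_c/(y_c·A) = 6.03 + 12.1777/(6.03 × 11.0292) = 6.03 + 0.183107 = 6.21311 m along the plane.
The resultant acts 1.82 + 0.183107 = 2.00311 m (along the plate) below the hinge at the top edge, so the moment about the hinge is M = F × 2.00311 = 822.055 × 2.00311 = 1646.67 kN·m.

M ≈ 1650 kN·m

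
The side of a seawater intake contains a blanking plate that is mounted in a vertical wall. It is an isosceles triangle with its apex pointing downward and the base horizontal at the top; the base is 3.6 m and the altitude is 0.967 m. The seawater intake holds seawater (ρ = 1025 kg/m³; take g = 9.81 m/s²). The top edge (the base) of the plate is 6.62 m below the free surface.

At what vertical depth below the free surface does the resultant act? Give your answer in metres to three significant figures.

h_p = 6.95 m

γ = ρg = 1025 × 9.81 / 1000 = 10.05525 kN/m³.
With the apex down, the centroid sits h/3 = 0.967/3 = 0.322333 m below the base (the top edge), so the centroid depth is h_c = 6.62 + 0.322333 = 6.94233 m.
A = ½ × 3.6 × 0.967 = 1.7406 m².
Resultant F = γ·h_c·A = 10.05525 × 6.94233 × 1.7406 = 121.506 kN.
I_c = b·h³/36 = 3.6 × 0.967³/36 = 0.0904231 m⁴.
Centre of pressure: y_p = y_c + I_c/(y_c·A) = 6.94233 + 0.0904231/(6.94233 × 1.7406) = 6.94233 + 0.00748299 = 6.94981 m along the plane.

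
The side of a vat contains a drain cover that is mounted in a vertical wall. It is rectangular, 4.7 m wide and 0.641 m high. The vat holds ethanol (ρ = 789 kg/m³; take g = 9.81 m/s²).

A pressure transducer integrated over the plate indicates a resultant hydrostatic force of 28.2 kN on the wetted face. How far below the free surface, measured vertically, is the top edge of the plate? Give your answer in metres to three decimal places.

γ = ρg = 789 × 9.81 / 1000 = 7.74009 kN/m³.
A = 4.7 × 0.641 = 3.0127 m².
From F = γ·h_c·A, the centroid depth is h_c = 28.2/(7.74009 × 3.0127) = 1.20934 m.
The centroid lies 0.641/2 = 0.3205 m below the top edge, so the top edge sits at h_top = 1.20934 − 0.3205 = 0.88884 m below the surface.

d_top ≈ 0.889 m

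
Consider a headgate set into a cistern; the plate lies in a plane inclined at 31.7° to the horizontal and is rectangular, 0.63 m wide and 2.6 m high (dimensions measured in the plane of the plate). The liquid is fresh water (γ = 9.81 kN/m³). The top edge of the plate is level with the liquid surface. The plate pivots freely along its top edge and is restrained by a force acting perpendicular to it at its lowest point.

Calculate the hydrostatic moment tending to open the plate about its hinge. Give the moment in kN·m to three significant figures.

M ≈ 19.0 kN·m

γ = 9.81 kN/m³.
Let θ = 31.7° be the plate's angle to the horizontal; measure y along the incline from where the plane meets the free surface. Vertical depth h = y·sinθ with sinθ = 0.525472.
The centroid lies 2.6/2 = 1.3 m below the top edge, so y_c = 1.3 m and h_c = 1.3 × 0.525472 = 0.683114 m.
A = 0.63 × 2.6 = 1.638 m².
Resultant F = γ·h_c·A = 9.81 × 0.683114 × 1.638 = 10.9768 kN.
I_c = b·h³/12 = 0.63 × 2.6³/12 = 0.92274 m⁴.
Centre of pressure: y_p = y_c + I_c/(y_c·A) = 1.3 + 0.92274/(1.3 × 1.638) = 1.3 + 0.433333 = 1.73333 m along the plane.
The resultant acts 1.3 + 0.433333 = 1.73333 m (along the plate) below the hinge at the top edge, so the moment about the hinge is M = F × 1.73333 = 10.9768 × 1.73333 = 19.0264 kN·m.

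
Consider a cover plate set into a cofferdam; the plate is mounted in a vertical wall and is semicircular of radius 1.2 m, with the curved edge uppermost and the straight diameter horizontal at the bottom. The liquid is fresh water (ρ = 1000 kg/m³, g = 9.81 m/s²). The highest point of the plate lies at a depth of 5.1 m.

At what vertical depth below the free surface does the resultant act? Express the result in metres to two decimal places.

γ = ρg = 1000 × 9.81 = 9810 N/m³ = 9.81 kN/m³.
The centroid lies 4r/(3π) = 0.509296 m above the diameter, so r − 4r/(3π) = 1.2 − 0.509296 = 0.690704 m below the topmost point, so the centroid depth is h_c = 5.1 + 0.690704 = 5.7907 m.
A = πr²/2 = π × 1.2²/2 = 2.26195 m².
Resultant F = γ·h_c·A = 9.81 × 5.7907 × 2.26195 = 128.494 kN.
I_c = (π/8 − 8/(9π))·r⁴ = 0.109757 × 1.2⁴ = 0.227592 m⁴.
Centre of pressure: y_p = y_c + I_c/(y_c·A) = 5.7907 + 0.227592/(5.7907 × 2.26195) = 5.7907 + 0.0173757 = 5.80808 m along the plane.

h_p = 5.81 m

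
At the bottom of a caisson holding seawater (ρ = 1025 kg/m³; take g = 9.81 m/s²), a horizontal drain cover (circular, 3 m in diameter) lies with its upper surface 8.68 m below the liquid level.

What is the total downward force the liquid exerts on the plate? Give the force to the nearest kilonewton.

F ≈ 617 kN

γ = ρg = 1025 × 9.81 / 1000 = 10.05525 kN/m³.
The plate is horizontal, so pressure is uniform at p = γ·h = 10.05525 × 8.68 = 87.2796 kN/m².
A = π(1.5)² = 7.06858 m².
F = p·A = 87.2796 × 7.06858 = 616.943 kN.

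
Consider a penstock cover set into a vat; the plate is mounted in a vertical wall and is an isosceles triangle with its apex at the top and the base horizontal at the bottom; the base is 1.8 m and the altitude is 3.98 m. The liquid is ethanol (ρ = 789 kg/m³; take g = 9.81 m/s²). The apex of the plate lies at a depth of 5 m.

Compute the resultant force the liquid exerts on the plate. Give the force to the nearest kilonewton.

F ≈ 212 kN

γ = ρg = 789 × 9.81 / 1000 = 7.74009 kN/m³.
With the apex up, the centroid sits 2h/3 = 2 × 3.98/3 = 2.65333 m below the apex, so the centroid depth is h_c = 5 + 2.65333 = 7.65333 m.
A = ½ × 1.8 × 3.98 = 3.582 m².
Resultant F = γ·h_c·A = 7.74009 × 7.65333 × 3.582 = 212.189 kN.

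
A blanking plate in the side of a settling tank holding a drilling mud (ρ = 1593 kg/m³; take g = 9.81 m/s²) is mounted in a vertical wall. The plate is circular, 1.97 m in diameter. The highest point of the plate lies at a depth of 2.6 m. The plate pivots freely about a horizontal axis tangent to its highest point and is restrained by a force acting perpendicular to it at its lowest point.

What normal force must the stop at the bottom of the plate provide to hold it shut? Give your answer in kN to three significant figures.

P ≈ 91.2 kN

γ = ρg = 1593 × 9.81 / 1000 = 15.62733 kN/m³.
The centroid is at the centre, 0.985 m below the top of the plate, so the centroid depth is h_c = 2.6 + 0.985 = 3.585 m.
A = π(0.985)² = 3.04805 m².
Resultant F = γ·h_c·A = 15.62733 × 3.585 × 3.04805 = 170.764 kN.
I_c = πr⁴/4 = π × 0.985⁴/4 = 0.739324 m⁴.
Centre of pressure: y_p = y_c + I_c/(y_c·A) = 3.585 + 0.739324/(3.585 × 3.04805) = 3.585 + 0.0676587 = 3.65266 m along the plane.
The resultant acts 0.985 + 0.0676587 = 1.05266 m (along the plate) below the hinge at the top edge, so the moment about the hinge is M = F × 1.05266 = 170.764 × 1.05266 = 179.756 kN·m.
A normal force at the bottom, 1.97 m from the hinge, must supply this moment: P = 179.756/1.97 = 91.2467 kN.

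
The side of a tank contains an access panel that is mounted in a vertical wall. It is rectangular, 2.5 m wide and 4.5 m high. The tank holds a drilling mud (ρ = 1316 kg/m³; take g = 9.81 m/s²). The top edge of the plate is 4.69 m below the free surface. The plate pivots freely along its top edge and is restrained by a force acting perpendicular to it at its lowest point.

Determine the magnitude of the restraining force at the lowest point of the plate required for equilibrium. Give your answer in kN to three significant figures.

γ = ρg = 1316 × 9.81 / 1000 = 12.90996 kN/m³.
The centroid lies 4.5/2 = 2.25 m below the top edge, so the centroid depth is h_c = 4.69 + 2.25 = 6.94 m.
A = 2.5 × 4.5 = 11.25 m².
Resultant F = γ·h_c·A = 12.90996 × 6.94 × 11.25 = 1007.95 kN.
I_c = b·h³/12 = 2.5 × 4.5³/12 = 18.9844 m⁴.
Centre of pressure: y_p = y_c + I_c/(y_c·A) = 6.94 + 18.9844/(6.94 × 11.25) = 6.94 + 0.243156 = 7.18316 m along the plane.
The resultant acts 2.25 + 0.243156 = 2.49316 m (along the plate) below the hinge at the top edge, so the moment about the hinge is M = F × 2.49316 = 1007.95 × 2.49316 = 2512.98 kN·m.
A normal force at the bottom, 4.5 m from the hinge, must supply this moment: P = 2512.98/4.5 = 558.44 kN.

P ≈ 558 kN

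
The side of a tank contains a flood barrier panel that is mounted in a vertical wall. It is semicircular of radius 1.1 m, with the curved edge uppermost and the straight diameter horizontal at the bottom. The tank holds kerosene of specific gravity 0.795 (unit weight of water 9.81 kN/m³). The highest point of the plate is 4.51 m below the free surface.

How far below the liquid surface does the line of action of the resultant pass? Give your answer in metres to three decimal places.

γ = 0.795 × 9.81 = 7.79895 kN/m³.
The centroid lies 4r/(3π) = 0.466854 m above the diameter, so r − 4r/(3π) = 1.1 − 0.466854 = 0.633146 m below the topmost point, so the centroid depth is h_c = 4.51 + 0.633146 = 5.14315 m.
A = πr²/2 = π × 1.1²/2 = 1.90066 m².
Resultant F = γ·h_c·A = 7.79895 × 5.14315 × 1.90066 = 76.2377 kN.
I_c = (π/8 − 8/(9π))·r⁴ = 0.109757 × 1.1⁴ = 0.160695 m⁴.
Centre of pressure: y_p = y_c + I_c/(y_c·A) = 5.14315 + 0.160695/(5.14315 × 1.90066) = 5.14315 + 0.0164387 = 5.15959 m along the plane.

h_p = 5.160 m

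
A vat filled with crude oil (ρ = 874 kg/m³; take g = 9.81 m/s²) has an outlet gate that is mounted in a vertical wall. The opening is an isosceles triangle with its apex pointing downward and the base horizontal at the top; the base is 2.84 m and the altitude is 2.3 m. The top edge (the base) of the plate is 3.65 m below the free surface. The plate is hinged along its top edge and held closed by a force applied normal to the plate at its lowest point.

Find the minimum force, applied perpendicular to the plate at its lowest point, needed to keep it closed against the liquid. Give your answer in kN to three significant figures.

γ = ρg = 874 × 9.81 / 1000 = 8.57394 kN/m³.
With the apex down, the centroid sits h/3 = 2.3/3 = 0.766667 m below the base (the top edge), so the centroid depth is h_c = 3.65 + 0.766667 = 4.41667 m.
A = ½ × 2.84 × 2.3 = 3.266 m².
Resultant F = γ·h_c·A = 8.57394 × 4.41667 × 3.266 = 123.678 kN.
I_c = b·h³/36 = 2.84 × 2.3³/36 = 0.959841 m⁴.
Centre of pressure: y_p = y_c + I_c/(y_c·A) = 4.41667 + 0.959841/(4.41667 × 3.266) = 4.41667 + 0.0665408 = 4.48321 m along the plane.
The resultant acts 0.766667 + 0.0665408 = 0.833208 m (along the plate) below the hinge at the top edge, so the moment about the hinge is M = F × 0.833208 = 123.678 × 0.833208 = 103.049 kN·m.
A normal force at the bottom, 2.3 m from the hinge, must supply this moment: P = 103.049/2.3 = 44.8039 kN.

P ≈ 44.8 kN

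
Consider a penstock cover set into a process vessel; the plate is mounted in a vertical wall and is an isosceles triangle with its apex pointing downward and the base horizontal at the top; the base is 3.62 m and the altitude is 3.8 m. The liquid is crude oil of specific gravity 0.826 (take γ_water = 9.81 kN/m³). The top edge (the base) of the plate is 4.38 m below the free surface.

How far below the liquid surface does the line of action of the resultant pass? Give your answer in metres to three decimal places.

γ = 0.826 × 9.81 = 8.10306 kN/m³.
With the apex down, the centroid sits h/3 = 3.8/3 = 1.26667 m below the base (the top edge), so the centroid depth is h_c = 4.38 + 1.26667 = 5.64667 m.
A = ½ × 3.62 × 3.8 = 6.878 m².
Resultant F = γ·h_c·A = 8.10306 × 5.64667 × 6.878 = 314.705 kN.
I_c = b·h³/36 = 3.62 × 3.8³/36 = 5.51768 m⁴.
Centre of pressure: y_p = y_c + I_c/(y_c·A) = 5.64667 + 5.51768/(5.64667 × 6.878) = 5.64667 + 0.14207 = 5.78874 m along the plane.

h_p = 5.789 m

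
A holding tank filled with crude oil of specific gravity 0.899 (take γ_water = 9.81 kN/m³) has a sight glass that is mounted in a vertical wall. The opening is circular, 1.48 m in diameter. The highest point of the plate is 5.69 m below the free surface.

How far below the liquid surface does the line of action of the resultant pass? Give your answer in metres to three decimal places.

γ = 0.899 × 9.81 = 8.81919 kN/m³.
The centroid is at the centre, 0.74 m below the top of the plate, so the centroid depth is h_c = 5.69 + 0.74 = 6.43 m.
A = π(0.74)² = 1.72034 m².
Resultant F = γ·h_c·A = 8.81919 × 6.43 × 1.72034 = 97.556 kN.
I_c = πr⁴/4 = π × 0.74⁴/4 = 0.235514 m⁴.
Centre of pressure: y_p = y_c + I_c/(y_c·A) = 6.43 + 0.235514/(6.43 × 1.72034) = 6.43 + 0.0212908 = 6.45129 m along the plane.

h_p = 6.451 m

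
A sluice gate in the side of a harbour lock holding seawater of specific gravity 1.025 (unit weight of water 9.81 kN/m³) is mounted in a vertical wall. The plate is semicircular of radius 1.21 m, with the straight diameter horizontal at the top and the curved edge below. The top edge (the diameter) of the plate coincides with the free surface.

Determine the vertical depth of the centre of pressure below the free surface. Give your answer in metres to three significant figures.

h_p = 0.713 m

γ = 1.025 × 9.81 = 10.05525 kN/m³.
The centroid of a semicircle lies 4r/(3π) = 0.51354 m from the diameter, here below the top edge, so the centroid depth is h_c = 0.51354 m.
A = πr²/2 = π × 1.21²/2 = 2.2998 m².
Resultant F = γ·h_c·A = 10.05525 × 0.51354 × 2.2998 = 11.8756 kN.
I_c = (π/8 − 8/(9π))·r⁴ = 0.109757 × 1.21⁴ = 0.235274 m⁴.
Centre of pressure: y_p = y_c + I_c/(y_c·A) = 0.51354 + 0.235274/(0.51354 × 2.2998) = 0.51354 + 0.199209 = 0.712749 m along the plane.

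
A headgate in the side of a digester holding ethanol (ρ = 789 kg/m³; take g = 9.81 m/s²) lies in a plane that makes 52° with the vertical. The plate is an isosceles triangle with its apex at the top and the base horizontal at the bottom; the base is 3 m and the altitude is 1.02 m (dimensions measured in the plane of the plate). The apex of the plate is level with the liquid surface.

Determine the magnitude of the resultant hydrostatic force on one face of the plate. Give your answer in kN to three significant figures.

γ = ρg = 789 × 9.81 / 1000 = 7.74009 kN/m³.
The plate makes 52° with the vertical, i.e. θ = 90° − 52° = 38° to the horizontal. Measuring y along the incline from the free-surface line, vertical depth h = y·sinθ with sinθ = 0.615661.
With the apex up, the centroid sits 2h/3 = 2 × 1.02/3 = 0.68 m below the apex, so y_c = 0.68 m and h_c = 0.68 × 0.615661 = 0.418649 m.
A = ½ × 3 × 1.02 = 1.53 m².
Resultant F = γ·h_c·A = 7.74009 × 0.418649 × 1.53 = 4.95778 kN.

F ≈ 4.96 kN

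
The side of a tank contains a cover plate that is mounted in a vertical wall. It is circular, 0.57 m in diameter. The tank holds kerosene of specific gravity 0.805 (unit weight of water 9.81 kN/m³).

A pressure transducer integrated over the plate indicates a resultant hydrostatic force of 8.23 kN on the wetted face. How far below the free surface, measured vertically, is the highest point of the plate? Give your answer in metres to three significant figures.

d_top ≈ 3.80 m

γ = 0.805 × 9.81 = 7.89705 kN/m³.
A = π(0.285)² = 0.255176 m².
From F = γ·h_c·A, the centroid depth is h_c = 8.23/(7.89705 × 0.255176) = 4.08409 m.
The centroid is at the centre, 0.285 m below the top of the plate, so the highest point sits at h_top = 4.08409 − 0.285 = 3.79909 m below the surface.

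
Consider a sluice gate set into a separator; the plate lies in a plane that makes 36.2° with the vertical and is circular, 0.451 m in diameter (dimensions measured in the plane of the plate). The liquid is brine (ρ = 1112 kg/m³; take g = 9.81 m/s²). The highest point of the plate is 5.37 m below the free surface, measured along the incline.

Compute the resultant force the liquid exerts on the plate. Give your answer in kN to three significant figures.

F ≈ 7.87 kN

γ = ρg = 1112 × 9.81 / 1000 = 10.90872 kN/m³.
The plate makes 36.2° with the vertical, i.e. θ = 90° − 36.2° = 53.8° to the horizontal. Measuring y along the incline from the free-surface line, vertical depth h = y·sinθ with sinθ = 0.806960.
The centroid is at the centre, 0.2255 m below the top of the plate, so y_c = 5.37 + 0.2255 = 5.5955 m and h_c = 5.5955 × 0.806960 = 4.51534 m.
A = π(0.2255)² = 0.159751 m².
Resultant F = γ·h_c·A = 10.90872 × 4.51534 × 0.159751 = 7.86879 kN.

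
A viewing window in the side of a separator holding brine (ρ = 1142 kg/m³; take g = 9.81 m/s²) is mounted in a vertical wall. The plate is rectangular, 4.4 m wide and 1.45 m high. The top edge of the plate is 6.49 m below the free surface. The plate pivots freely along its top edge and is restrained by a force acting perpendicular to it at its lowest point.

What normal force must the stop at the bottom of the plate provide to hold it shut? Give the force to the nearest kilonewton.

γ = ρg = 1142 × 9.81 / 1000 = 11.20302 kN/m³.
The centroid lies 1.45/2 = 0.725 m below the top edge, so the centroid depth is h_c = 6.49 + 0.725 = 7.215 m.
A = 4.4 × 1.45 = 6.38 m².
Resultant F = γ·h_c·A = 11.20302 × 7.215 × 6.38 = 515.694 kN.
I_c = b·h³/12 = 4.4 × 1.45³/12 = 1.11783 m⁴.
Centre of pressure: y_p = y_c + I_c/(y_c·A) = 7.215 + 1.11783/(7.215 × 6.38) = 7.215 + 0.0242839 = 7.23928 m along the plane.
The resultant acts 0.725 + 0.0242839 = 0.749284 m (along the plate) below the hinge at the top edge, so the moment about the hinge is M = F × 0.749284 = 515.694 × 0.749284 = 386.401 kN·m.
A normal force at the bottom, 1.45 m from the hinge, must supply this moment: P = 386.401/1.45 = 266.483 kN.

P ≈ 266 kN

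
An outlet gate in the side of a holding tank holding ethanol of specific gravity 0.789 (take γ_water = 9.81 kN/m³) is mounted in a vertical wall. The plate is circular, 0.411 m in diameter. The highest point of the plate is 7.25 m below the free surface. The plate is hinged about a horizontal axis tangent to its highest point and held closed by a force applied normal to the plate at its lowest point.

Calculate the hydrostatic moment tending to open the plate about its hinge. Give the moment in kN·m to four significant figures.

γ = 0.789 × 9.81 = 7.74009 kN/m³.
The centroid is at the centre, 0.2055 m below the top of the plate, so the centroid depth is h_c = 7.25 + 0.2055 = 7.4555 m.
A = π(0.2055)² = 0.13267 m².
Resultant F = γ·h_c·A = 7.74009 × 7.4555 × 0.13267 = 7.65589 kN.
I_c = πr⁴/4 = π × 0.2055⁴/4 = 0.00140067 m⁴.
Centre of pressure: y_p = y_c + I_c/(y_c·A) = 7.4555 + 0.00140067/(7.4555 × 0.13267) = 7.4555 + 0.00141608 = 7.45692 m along the plane.
The resultant acts 0.2055 + 0.00141608 = 0.206916 m (along the plate) below the hinge at the top edge, so the moment about the hinge is M = F × 0.206916 = 7.65589 × 0.206916 = 1.58413 kN·m.

M ≈ 1.584 kN·m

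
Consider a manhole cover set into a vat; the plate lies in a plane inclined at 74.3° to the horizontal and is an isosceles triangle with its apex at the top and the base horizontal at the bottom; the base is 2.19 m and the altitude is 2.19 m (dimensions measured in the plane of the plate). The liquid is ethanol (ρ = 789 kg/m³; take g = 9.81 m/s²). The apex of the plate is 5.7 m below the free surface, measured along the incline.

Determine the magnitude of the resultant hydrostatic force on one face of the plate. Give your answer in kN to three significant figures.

F ≈ 128 kN

γ = ρg = 789 × 9.81 / 1000 = 7.74009 kN/m³.
Let θ = 74.3° be the plate's angle to the horizontal; measure y along the incline from where the plane meets the free surface. Vertical depth h = y·sinθ with sinθ = 0.962692.
With the apex up, the centroid sits 2h/3 = 2 × 2.19/3 = 1.46 m below the apex, so y_c = 5.7 + 1.46 = 7.16 m and h_c = 7.16 × 0.962692 = 6.89287 m.
A = ½ × 2.19 × 2.19 = 2.39805 m².
Resultant F = γ·h_c·A = 7.74009 × 6.89287 × 2.39805 = 127.939 kN.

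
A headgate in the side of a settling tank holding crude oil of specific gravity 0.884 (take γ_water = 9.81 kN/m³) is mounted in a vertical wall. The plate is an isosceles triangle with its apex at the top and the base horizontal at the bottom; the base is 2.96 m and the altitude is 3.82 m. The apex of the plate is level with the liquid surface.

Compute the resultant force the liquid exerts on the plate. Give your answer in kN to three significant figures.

F ≈ 125 kN

γ = 0.884 × 9.81 = 8.67204 kN/m³.
With the apex up, the centroid sits 2h/3 = 2 × 3.82/3 = 2.54667 m below the apex, so the centroid depth is h_c = 2.54667 m.
A = ½ × 2.96 × 3.82 = 5.6536 m².
Resultant F = γ·h_c·A = 8.67204 × 2.54667 × 5.6536 = 124.859 kN.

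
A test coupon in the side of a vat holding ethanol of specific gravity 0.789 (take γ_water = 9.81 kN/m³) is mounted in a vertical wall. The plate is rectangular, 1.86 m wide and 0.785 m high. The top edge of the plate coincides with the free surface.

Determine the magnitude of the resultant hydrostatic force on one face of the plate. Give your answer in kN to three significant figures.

F ≈ 4.44 kN

γ = 0.789 × 9.81 = 7.74009 kN/m³.
The centroid lies 0.785/2 = 0.3925 m below the top edge, so the centroid depth is h_c = 0.3925 m.
A = 1.86 × 0.785 = 1.4601 m².
Resultant F = γ·h_c·A = 7.74009 × 0.3925 × 1.4601 = 4.43576 kN.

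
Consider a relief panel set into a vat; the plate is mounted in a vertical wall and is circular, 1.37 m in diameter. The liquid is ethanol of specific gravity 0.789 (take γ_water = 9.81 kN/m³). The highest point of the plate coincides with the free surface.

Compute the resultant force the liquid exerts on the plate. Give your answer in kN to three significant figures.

F ≈ 7.82 kN

γ = 0.789 × 9.81 = 7.74009 kN/m³.
The centroid is at the centre, 0.685 m below the top of the plate, so the centroid depth is h_c = 0.685 m.
A = π(0.685)² = 1.47411 m².
Resultant F = γ·h_c·A = 7.74009 × 0.685 × 1.47411 = 7.81567 kN.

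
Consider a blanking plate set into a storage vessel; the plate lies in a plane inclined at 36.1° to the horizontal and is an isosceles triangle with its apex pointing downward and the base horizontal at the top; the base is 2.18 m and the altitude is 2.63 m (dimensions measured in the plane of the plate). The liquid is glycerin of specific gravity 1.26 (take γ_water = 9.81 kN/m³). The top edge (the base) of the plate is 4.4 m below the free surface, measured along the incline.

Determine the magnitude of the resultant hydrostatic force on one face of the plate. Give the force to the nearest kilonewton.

F ≈ 110 kN

γ = 1.26 × 9.81 = 12.3606 kN/m³.
Let θ = 36.1° be the plate's angle to the horizontal; measure y along the incline from where the plane meets the free surface. Vertical depth h = y·sinθ with sinθ = 0.589196.
With the apex down, the centroid sits h/3 = 2.63/3 = 0.876667 m below the base (the top edge), so y_c = 4.4 + 0.876667 = 5.27667 m and h_c = 5.27667 × 0.589196 = 3.10899 m.
A = ½ × 2.18 × 2.63 = 2.8667 m².
Resultant F = γ·h_c·A = 12.3606 × 3.10899 × 2.8667 = 110.164 kN.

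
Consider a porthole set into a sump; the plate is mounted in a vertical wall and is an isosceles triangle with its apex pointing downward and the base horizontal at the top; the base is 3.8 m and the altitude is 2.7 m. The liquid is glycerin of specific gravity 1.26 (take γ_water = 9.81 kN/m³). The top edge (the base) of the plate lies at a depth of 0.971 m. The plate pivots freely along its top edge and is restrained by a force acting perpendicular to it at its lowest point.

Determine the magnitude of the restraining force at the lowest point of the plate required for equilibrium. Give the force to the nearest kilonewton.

γ = 1.26 × 9.81 = 12.3606 kN/m³.
With the apex down, the centroid sits h/3 = 2.7/3 = 0.9 m below the base (the top edge), so the centroid depth is h_c = 0.971 + 0.9 = 1.871 m.
A = ½ × 3.8 × 2.7 = 5.13 m².
Resultant F = γ·h_c·A = 12.3606 × 1.871 × 5.13 = 118.64 kN.
I_c = b·h³/36 = 3.8 × 2.7³/36 = 2.07765 m⁴.
Centre of pressure: y_p = y_c + I_c/(y_c·A) = 1.871 + 2.07765/(1.871 × 5.13) = 1.871 + 0.216462 = 2.08746 m along the plane.
The resultant acts 0.9 + 0.216462 = 1.11646 m (along the plate) below the hinge at the top edge, so the moment about the hinge is M = F × 1.11646 = 118.64 × 1.11646 = 132.457 kN·m.
A normal force at the bottom, 2.7 m from the hinge, must supply this moment: P = 132.457/2.7 = 49.0581 kN.

P ≈ 49 kN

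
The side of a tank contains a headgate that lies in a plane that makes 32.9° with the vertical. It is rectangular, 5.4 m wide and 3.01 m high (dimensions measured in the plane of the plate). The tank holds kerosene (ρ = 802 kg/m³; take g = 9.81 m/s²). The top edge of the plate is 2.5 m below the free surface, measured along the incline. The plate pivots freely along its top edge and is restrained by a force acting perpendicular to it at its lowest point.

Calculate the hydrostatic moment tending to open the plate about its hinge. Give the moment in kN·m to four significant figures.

M ≈ 728.2 kN·m

γ = ρg = 802 × 9.81 / 1000 = 7.86762 kN/m³.
The plate makes 32.9° with the vertical, i.e. θ = 90° − 32.9° = 57.1° to the horizontal. Measuring y along the incline from the free-surface line, vertical depth h = y·sinθ with sinθ = 0.839620.
The centroid lies 3.01/2 = 1.505 m below the top edge, so y_c = 2.5 + 1.505 = 4.005 m and h_c = 4.005 × 0.839620 = 3.36268 m.
A = 5.4 × 3.01 = 16.254 m².
Resultant F = γ·h_c·A = 7.86762 × 3.36268 × 16.254 = 430.021 kN.
I_c = b·h³/12 = 5.4 × 3.01³/12 = 12.2719 m⁴.
Centre of pressure: y_p = y_c + I_c/(y_c·A) = 4.005 + 12.2719/(4.005 × 16.254) = 4.005 + 0.188516 = 4.19352 m along the plane.
The resultant acts 1.505 + 0.188516 = 1.69352 m (along the plate) below the hinge at the top edge, so the moment about the hinge is M = F × 1.69352 = 430.021 × 1.69352 = 728.249 kN·m.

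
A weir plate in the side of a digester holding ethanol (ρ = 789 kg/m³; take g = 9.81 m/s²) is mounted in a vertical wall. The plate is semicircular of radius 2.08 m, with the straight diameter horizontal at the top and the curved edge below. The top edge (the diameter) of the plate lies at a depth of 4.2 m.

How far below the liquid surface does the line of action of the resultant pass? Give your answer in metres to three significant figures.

h_p = 5.14 m

γ = ρg = 789 × 9.81 / 1000 = 7.74009 kN/m³.
The centroid of a semicircle lies 4r/(3π) = 0.882779 m from the diameter, here below the top edge, so the centroid depth is h_c = 4.2 + 0.882779 = 5.08278 m.
A = πr²/2 = π × 2.08²/2 = 6.79589 m².
Resultant F = γ·h_c·A = 7.74009 × 5.08278 × 6.79589 = 267.358 kN.
I_c = (π/8 − 8/(9π))·r⁴ = 0.109757 × 2.08⁴ = 2.0544 m⁴.
Centre of pressure: y_p = y_c + I_c/(y_c·A) = 5.08278 + 2.0544/(5.08278 × 6.79589) = 5.08278 + 0.0594754 = 5.14226 m along the plane.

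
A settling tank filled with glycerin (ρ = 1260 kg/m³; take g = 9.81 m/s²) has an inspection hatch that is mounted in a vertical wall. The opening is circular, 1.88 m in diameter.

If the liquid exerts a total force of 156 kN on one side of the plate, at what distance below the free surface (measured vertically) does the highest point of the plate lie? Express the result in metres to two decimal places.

γ = ρg = 1260 × 9.81 / 1000 = 12.3606 kN/m³.
A = π(0.94)² = 2.77591 m².
From F = γ·h_c·A, the centroid depth is h_c = 156/(12.3606 × 2.77591) = 4.54653 m.
The centroid is at the centre, 0.94 m below the top of the plate, so the highest point sits at h_top = 4.54653 − 0.94 = 3.60653 m below the surface.

d_top ≈ 3.61 m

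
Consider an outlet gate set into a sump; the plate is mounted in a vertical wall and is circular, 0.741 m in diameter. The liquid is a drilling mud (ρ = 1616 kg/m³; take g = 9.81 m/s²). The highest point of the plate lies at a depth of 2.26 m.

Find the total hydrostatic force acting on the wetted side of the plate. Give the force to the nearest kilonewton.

γ = ρg = 1616 × 9.81 / 1000 = 15.85296 kN/m³.
The centroid is at the centre, 0.3705 m below the top of the plate, so the centroid depth is h_c = 2.26 + 0.3705 = 2.6305 m.
A = π(0.3705)² = 0.431247 m².
Resultant F = γ·h_c·A = 15.85296 × 2.6305 × 0.431247 = 17.9835 kN.

F ≈ 18 kN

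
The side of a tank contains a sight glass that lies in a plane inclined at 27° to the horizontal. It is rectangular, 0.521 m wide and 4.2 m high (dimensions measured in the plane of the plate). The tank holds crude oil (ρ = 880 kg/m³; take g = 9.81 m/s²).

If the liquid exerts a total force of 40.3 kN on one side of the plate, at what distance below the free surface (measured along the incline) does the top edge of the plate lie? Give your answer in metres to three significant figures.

y_top ≈ 2.60 m

γ = ρg = 880 × 9.81 / 1000 = 8.6328 kN/m³.
A = 0.521 × 4.2 = 2.1882 m².
From F = γ·h_c·A, the centroid depth is h_c = 40.3/(8.6328 × 2.1882) = 2.13337 m.
Let θ = 27° be the plate's angle to the horizontal; measure y along the incline from where the plane meets the free surface. Vertical depth h = y·sinθ with sinθ = 0.453990.
Along the incline, y_c = h_c/sinθ = 2.13337/0.453990 = 4.69916 m.
The centroid lies 4.2/2 = 2.1 m below the top edge, so the top edge sits at y_top = 4.69916 − 2.1 = 2.59916 m along the incline.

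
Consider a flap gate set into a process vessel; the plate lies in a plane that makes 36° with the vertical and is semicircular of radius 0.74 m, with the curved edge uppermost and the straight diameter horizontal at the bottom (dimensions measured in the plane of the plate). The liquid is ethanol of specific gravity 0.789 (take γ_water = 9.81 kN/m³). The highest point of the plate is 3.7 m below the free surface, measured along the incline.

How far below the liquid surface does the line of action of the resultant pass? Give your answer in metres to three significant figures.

h_p = 3.35 m

γ = 0.789 × 9.81 = 7.74009 kN/m³.
The plate makes 36° with the vertical, i.e. θ = 90° − 36° = 54° to the horizontal. Measuring y along the incline from the free-surface line, vertical depth h = y·sinθ with sinθ = 0.809017.
The centroid lies 4r/(3π) = 0.314066 m above the diameter, so r − 4r/(3π) = 0.74 − 0.314066 = 0.425934 m below the topmost point, so y_c = 3.7 + 0.425934 = 4.12593 m and h_c = 4.12593 × 0.809017 = 3.33795 m.
A = πr²/2 = π × 0.74²/2 = 0.860168 m².
Resultant F = γ·h_c·A = 7.74009 × 3.33795 × 0.860168 = 22.2233 kN.
I_c = (π/8 − 8/(9π))·r⁴ = 0.109757 × 0.74⁴ = 0.0329124 m⁴.
Centre of pressure: y_p = y_c + I_c/(y_c·A) = 4.12593 + 0.0329124/(4.12593 × 0.860168) = 4.12593 + 0.00927373 = 4.1352 m along the plane.
Vertically, h_p = y_p·sinθ = 4.1352 × 0.809017 = 3.34545 m.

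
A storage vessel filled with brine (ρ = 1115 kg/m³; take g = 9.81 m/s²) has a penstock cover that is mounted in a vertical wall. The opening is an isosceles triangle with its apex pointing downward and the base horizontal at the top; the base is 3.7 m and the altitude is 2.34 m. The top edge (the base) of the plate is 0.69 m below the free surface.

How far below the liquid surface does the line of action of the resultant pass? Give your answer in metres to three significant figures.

γ = ρg = 1115 × 9.81 / 1000 = 10.93815 kN/m³.
With the apex down, the centroid sits h/3 = 2.34/3 = 0.78 m below the base (the top edge), so the centroid depth is h_c = 0.69 + 0.78 = 1.47 m.
A = ½ × 3.7 × 2.34 = 4.329 m².
Resultant F = γ·h_c·A = 10.93815 × 1.47 × 4.329 = 69.6063 kN.
I_c = b·h³/36 = 3.7 × 2.34³/36 = 1.31688 m⁴.
Centre of pressure: y_p = y_c + I_c/(y_c·A) = 1.47 + 1.31688/(1.47 × 4.329) = 1.47 + 0.206938 = 1.67694 m along the plane.

h_p = 1.68 m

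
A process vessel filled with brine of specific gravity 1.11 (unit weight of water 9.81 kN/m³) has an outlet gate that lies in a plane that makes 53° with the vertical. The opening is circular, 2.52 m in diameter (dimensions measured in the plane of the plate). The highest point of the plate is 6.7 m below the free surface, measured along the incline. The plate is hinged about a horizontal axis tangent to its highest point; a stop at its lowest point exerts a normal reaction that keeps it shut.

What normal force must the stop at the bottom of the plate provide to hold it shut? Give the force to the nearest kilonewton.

γ = 1.11 × 9.81 = 10.8891 kN/m³.
The plate makes 53° with the vertical, i.e. θ = 90° − 53° = 37° to the horizontal. Measuring y along the incline from the free-surface line, vertical depth h = y·sinθ with sinθ = 0.601815.
The centroid is at the centre, 1.26 m below the top of the plate, so y_c = 6.7 + 1.26 = 7.96 m and h_c = 7.96 × 0.601815 = 4.79045 m.
A = π(1.26)² = 4.98759 m².
Resultant F = γ·h_c·A = 10.8891 × 4.79045 × 4.98759 = 260.171 kN.
I_c = πr⁴/4 = π × 1.26⁴/4 = 1.97958 m⁴.
Centre of pressure: y_p = y_c + I_c/(y_c·A) = 7.96 + 1.97958/(7.96 × 4.98759) = 7.96 + 0.0498619 = 8.00986 m along the plane.
The resultant acts 1.26 + 0.0498619 = 1.30986 m (along the plate) below the hinge at the top edge, so the moment about the hinge is M = F × 1.30986 = 260.171 × 1.30986 = 340.788 kN·m.
A normal force at the bottom, 2.52 m from the hinge, must supply this moment: P = 340.788/2.52 = 135.233 kN.

P ≈ 135 kN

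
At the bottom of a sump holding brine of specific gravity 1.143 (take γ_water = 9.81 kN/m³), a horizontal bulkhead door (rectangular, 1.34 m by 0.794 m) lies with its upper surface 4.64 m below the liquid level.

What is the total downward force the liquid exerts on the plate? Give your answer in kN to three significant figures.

γ = 1.143 × 9.81 = 11.21283 kN/m³.
The plate is horizontal, so pressure is uniform at p = γ·h = 11.21283 × 4.64 = 52.0275 kN/m².
A = 1.34 × 0.794 = 1.06396 m².
F = p·A = 52.0275 × 1.06396 = 55.3552 kN.

F ≈ 55.4 kN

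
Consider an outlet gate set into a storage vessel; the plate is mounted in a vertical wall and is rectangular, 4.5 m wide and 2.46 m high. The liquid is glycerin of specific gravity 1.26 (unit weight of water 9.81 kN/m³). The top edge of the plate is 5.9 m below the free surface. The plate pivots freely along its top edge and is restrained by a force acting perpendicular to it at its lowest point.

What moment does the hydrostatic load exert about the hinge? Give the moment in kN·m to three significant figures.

γ = 1.26 × 9.81 = 12.3606 kN/m³.
The centroid lies 2.46/2 = 1.23 m below the top edge, so the centroid depth is h_c = 5.9 + 1.23 = 7.13 m.
A = 4.5 × 2.46 = 11.07 m².
Resultant F = γ·h_c·A = 12.3606 × 7.13 × 11.07 = 975.611 kN.
I_c = b·h³/12 = 4.5 × 2.46³/12 = 5.5826 m⁴.
Centre of pressure: y_p = y_c + I_c/(y_c·A) = 7.13 + 5.5826/(7.13 × 11.07) = 7.13 + 0.0707293 = 7.20073 m along the plane.
The resultant acts 1.23 + 0.0707293 = 1.30073 m (along the plate) below the hinge at the top edge, so the moment about the hinge is M = F × 1.30073 = 975.611 × 1.30073 = 1269.01 kN·m.

M ≈ 1270 kN·m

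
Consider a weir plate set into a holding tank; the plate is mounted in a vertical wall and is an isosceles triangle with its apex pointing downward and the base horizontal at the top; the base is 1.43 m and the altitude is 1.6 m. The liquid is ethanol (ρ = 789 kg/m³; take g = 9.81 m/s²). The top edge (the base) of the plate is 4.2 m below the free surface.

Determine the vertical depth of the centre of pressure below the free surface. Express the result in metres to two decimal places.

γ = ρg = 789 × 9.81 / 1000 = 7.74009 kN/m³.
With the apex down, the centroid sits h/3 = 1.6/3 = 0.533333 m below the base (the top edge), so the centroid depth is h_c = 4.2 + 0.533333 = 4.73333 m.
A = ½ × 1.43 × 1.6 = 1.144 m².
Resultant F = γ·h_c·A = 7.74009 × 4.73333 × 1.144 = 41.912 kN.
I_c = b·h³/36 = 1.43 × 1.6³/36 = 0.162702 m⁴.
Centre of pressure: y_p = y_c + I_c/(y_c·A) = 4.73333 + 0.162702/(4.73333 × 1.144) = 4.73333 + 0.0300469 = 4.76338 m along the plane.

h_p = 4.76 m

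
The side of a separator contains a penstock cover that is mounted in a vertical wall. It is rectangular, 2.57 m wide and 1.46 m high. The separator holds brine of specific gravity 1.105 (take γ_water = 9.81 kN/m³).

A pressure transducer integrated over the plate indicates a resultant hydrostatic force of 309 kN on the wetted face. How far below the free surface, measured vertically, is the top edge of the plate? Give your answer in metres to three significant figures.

d_top ≈ 6.87 m

γ = 1.105 × 9.81 = 10.84005 kN/m³.
A = 2.57 × 1.46 = 3.7522 m².
From F = γ·h_c·A, the centroid depth is h_c = 309/(10.84005 × 3.7522) = 7.59698 m.
The centroid lies 1.46/2 = 0.73 m below the top edge, so the top edge sits at h_top = 7.59698 − 0.73 = 6.86698 m below the surface.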